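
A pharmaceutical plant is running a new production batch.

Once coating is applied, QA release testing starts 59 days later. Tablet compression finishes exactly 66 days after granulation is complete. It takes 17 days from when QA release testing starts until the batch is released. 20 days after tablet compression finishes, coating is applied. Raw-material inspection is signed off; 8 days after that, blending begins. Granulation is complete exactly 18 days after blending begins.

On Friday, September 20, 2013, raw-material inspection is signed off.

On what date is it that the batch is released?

Thursday, March 27, 2014

Raw-material inspection is signed off: Sep 20, 2013.
Blending begins: Sep 20, 2013 + 8 days = Sep 28, 2013.
Granulation is complete: Sep 28, 2013 + 18 days = Oct 16, 2013.
Tablet compression finishes: Oct 16, 2013 + 66 days = Dec 21, 2013.
Coating is applied: Dec 21, 2013 + 20 days = Jan 10, 2014.
QA release testing starts: Jan 10, 2014 + 59 days = Mar 10, 2014.
The batch is released: Mar 10, 2014 + 17 days = Mar 27, 2014.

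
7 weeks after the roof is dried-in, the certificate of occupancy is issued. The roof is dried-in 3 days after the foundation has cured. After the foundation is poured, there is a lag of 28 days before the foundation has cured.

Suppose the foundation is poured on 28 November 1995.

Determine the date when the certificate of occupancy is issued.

16 February 1996

The foundation is poured: Nov 28, 1995.
The foundation has cured: Nov 28, 1995 + 28 days = Dec 26, 1995.
The roof is dried-in: Dec 26, 1995 + 3 days = Dec 29, 1995.
The certificate of occupancy is issued: Dec 29, 1995 + 7 weeks = Feb 16, 1996.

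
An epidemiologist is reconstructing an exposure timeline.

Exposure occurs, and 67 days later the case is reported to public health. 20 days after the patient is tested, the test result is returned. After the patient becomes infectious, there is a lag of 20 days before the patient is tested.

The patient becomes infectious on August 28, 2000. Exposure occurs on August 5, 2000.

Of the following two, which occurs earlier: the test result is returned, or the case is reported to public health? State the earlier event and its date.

The patient becomes infectious: Aug 28, 2000.
The patient is tested: Aug 28, 2000 + 20 days = Sep 17, 2000.
The test result is returned: Sep 17, 2000 + 20 days = Oct 7, 2000.
Exposure occurs: Aug 5, 2000.
The case is reported to public health: Aug 5, 2000 + 67 days = Oct 11, 2000.
Comparing: the test result is returned on Oct 7, 2000 vs the case is reported to public health on Oct 11, 2000. Earlier: the test result is returned.

The test result is returned — October 7, 2000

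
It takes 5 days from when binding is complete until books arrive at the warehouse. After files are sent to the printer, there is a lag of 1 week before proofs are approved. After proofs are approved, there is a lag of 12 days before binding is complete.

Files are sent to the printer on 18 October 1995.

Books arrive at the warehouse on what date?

Files are sent to the printer: Oct 18, 1995.
Proofs are approved: Oct 18, 1995 + 1 week = Oct 25, 1995.
Binding is complete: Oct 25, 1995 + 12 days = Nov 6, 1995.
Books arrive at the warehouse: Nov 6, 1995 + 5 days = Nov 11, 1995.

11 November 1995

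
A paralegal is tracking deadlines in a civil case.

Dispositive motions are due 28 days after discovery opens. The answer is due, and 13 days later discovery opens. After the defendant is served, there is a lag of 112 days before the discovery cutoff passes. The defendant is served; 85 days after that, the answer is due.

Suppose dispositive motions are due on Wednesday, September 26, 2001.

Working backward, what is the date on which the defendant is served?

Dispositive motions are due: Sep 26, 2001.
Discovery opens: Sep 26, 2001 − 28 days = Aug 29, 2001.
The answer is due: Aug 29, 2001 − 13 days = Aug 16, 2001.
The defendant is served: Aug 16, 2001 − 85 days = May 23, 2001.

Wednesday, May 23, 2001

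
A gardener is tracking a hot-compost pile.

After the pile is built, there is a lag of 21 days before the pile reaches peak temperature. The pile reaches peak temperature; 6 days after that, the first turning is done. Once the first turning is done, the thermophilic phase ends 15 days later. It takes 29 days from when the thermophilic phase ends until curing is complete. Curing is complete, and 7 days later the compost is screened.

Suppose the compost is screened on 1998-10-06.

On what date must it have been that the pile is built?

The compost is screened: Oct 6, 1998.
Curing is complete: Oct 6, 1998 − 7 days = Sep 29, 1998.
The thermophilic phase ends: Sep 29, 1998 − 29 days = Aug 31, 1998.
The first turning is done: Aug 31, 1998 − 15 days = Aug 16, 1998.
The pile reaches peak temperature: Aug 16, 1998 − 6 days = Aug 10, 1998.
The pile is built: Aug 10, 1998 − 21 days = Jul 20, 1998.

1998-07-20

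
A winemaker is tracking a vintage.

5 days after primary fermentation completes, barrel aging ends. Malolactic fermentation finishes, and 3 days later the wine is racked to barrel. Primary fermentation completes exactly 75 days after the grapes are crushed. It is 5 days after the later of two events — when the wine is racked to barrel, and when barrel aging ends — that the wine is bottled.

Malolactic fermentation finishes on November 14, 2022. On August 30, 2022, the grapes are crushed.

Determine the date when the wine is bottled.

November 23, 2022

Malolactic fermentation finishes: Nov 14, 2022.
The wine is racked to barrel: Nov 14, 2022 + 3 days = Nov 17, 2022.
The grapes are crushed: Aug 30, 2022.
Primary fermentation completes: Aug 30, 2022 + 75 days = Nov 13, 2022.
Barrel aging ends: Nov 13, 2022 + 5 days = Nov 18, 2022.
Both prerequisites met — the wine is racked to barrel (Nov 17, 2022), barrel aging ends (Nov 18, 2022); the later is Nov 18, 2022.
The wine is bottled: Nov 18, 2022 + 5 days = Nov 23, 2022.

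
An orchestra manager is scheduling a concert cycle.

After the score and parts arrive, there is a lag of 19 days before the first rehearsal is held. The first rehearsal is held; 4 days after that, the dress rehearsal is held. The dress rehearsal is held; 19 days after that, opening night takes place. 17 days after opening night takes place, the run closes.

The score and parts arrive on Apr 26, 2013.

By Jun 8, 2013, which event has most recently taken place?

The score and parts arrive: Apr 26, 2013.
The first rehearsal is held: Apr 26, 2013 + 19 days = May 15, 2013.
The dress rehearsal is held: May 15, 2013 + 4 days = May 19, 2013.
Opening night takes place: May 19, 2013 + 19 days = Jun 7, 2013.
The run closes: Jun 7, 2013 + 17 days = Jun 24, 2013.
Jun 8, 2013 falls between when opening night takes place (Jun 7, 2013) and when the run closes (Jun 24, 2013).

Opening night takes place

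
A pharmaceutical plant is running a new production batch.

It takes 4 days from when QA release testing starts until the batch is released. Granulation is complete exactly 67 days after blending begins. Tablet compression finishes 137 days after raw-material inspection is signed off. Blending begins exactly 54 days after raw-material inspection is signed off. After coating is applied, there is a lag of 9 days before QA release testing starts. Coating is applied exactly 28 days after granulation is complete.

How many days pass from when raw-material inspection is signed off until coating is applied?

149 days

Causal path: raw-material inspection is signed off → blending begins → granulation is complete → coating is applied.
Total delay along the path: 54 + 67 + 28 = 149 days.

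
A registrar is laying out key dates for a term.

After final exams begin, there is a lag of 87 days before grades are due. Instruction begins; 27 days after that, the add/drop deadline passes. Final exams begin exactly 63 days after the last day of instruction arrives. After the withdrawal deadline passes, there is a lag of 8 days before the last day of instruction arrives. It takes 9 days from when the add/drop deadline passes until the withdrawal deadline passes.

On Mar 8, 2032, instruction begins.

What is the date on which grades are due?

Instruction begins: Mar 8, 2032.
The add/drop deadline passes: Mar 8, 2032 + 27 days = Apr 4, 2032.
The withdrawal deadline passes: Apr 4, 2032 + 9 days = Apr 13, 2032.
The last day of instruction arrives: Apr 13, 2032 + 8 days = Apr 21, 2032.
Final exams begin: Apr 21, 2032 + 63 days = Jun 23, 2032.
Grades are due: Jun 23, 2032 + 87 days = Sep 18, 2032.

Sep 18, 2032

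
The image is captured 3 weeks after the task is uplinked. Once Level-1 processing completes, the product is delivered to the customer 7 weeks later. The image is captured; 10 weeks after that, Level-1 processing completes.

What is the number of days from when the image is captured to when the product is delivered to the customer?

119 days

Causal path: the image is captured → Level-1 processing completes → the product is delivered to the customer.
Total delay along the path: 10 + 7 weeks = 17 weeks = 119 days.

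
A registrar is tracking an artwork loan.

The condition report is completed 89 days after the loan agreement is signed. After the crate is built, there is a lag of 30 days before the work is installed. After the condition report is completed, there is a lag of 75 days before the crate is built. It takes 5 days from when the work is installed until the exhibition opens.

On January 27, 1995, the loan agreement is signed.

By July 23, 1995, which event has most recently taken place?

The crate is built

The loan agreement is signed: Jan 27, 1995.
The condition report is completed: Jan 27, 1995 + 89 days = Apr 26, 1995.
The crate is built: Apr 26, 1995 + 75 days = Jul 10, 1995.
The work is installed: Jul 10, 1995 + 30 days = Aug 9, 1995.
The exhibition opens: Aug 9, 1995 + 5 days = Aug 14, 1995.
Jul 23, 1995 falls between when the crate is built (Jul 10, 1995) and when the work is installed (Aug 9, 1995).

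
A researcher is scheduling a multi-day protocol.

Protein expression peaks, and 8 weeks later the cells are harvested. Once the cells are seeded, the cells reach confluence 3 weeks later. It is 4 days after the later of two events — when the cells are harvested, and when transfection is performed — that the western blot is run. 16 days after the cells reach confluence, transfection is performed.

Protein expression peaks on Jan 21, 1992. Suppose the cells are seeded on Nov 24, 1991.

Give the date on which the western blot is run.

Mar 21, 1992

Protein expression peaks: Jan 21, 1992.
The cells are harvested: Jan 21, 1992 + 8 weeks = Mar 17, 1992.
The cells are seeded: Nov 24, 1991.
The cells reach confluence: Nov 24, 1991 + 3 weeks = Dec 15, 1991.
Transfection is performed: Dec 15, 1991 + 16 days = Dec 31, 1991.
Both prerequisites met — the cells are harvested (Mar 17, 1992), transfection is performed (Dec 31, 1991); the later is Mar 17, 1992.
The western blot is run: Mar 17, 1992 + 4 days = Mar 21, 1992.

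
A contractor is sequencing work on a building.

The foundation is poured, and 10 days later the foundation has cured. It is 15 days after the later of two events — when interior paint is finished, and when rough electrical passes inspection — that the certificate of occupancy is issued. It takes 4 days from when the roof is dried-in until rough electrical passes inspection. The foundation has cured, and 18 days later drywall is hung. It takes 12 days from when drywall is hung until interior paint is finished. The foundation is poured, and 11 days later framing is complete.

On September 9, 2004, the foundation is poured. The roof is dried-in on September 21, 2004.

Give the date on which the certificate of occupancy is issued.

November 3, 2004

The foundation is poured: Sep 9, 2004.
The foundation has cured: Sep 9, 2004 + 10 days = Sep 19, 2004.
Drywall is hung: Sep 19, 2004 + 18 days = Oct 7, 2004.
Interior paint is finished: Oct 7, 2004 + 12 days = Oct 19, 2004.
The roof is dried-in: Sep 21, 2004.
Rough electrical passes inspection: Sep 21, 2004 + 4 days = Sep 25, 2004.
Both prerequisites met — interior paint is finished (Oct 19, 2004), rough electrical passes inspection (Sep 25, 2004); the later is Oct 19, 2004.
The certificate of occupancy is issued: Oct 19, 2004 + 15 days = Nov 3, 2004.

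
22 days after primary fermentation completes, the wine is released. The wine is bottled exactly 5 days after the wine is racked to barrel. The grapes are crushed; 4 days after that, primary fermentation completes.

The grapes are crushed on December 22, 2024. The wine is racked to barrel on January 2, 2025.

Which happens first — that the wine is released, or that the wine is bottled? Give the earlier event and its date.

The grapes are crushed: Dec 22, 2024.
Primary fermentation completes: Dec 22, 2024 + 4 days = Dec 26, 2024.
The wine is released: Dec 26, 2024 + 22 days = Jan 17, 2025.
The wine is racked to barrel: Jan 2, 2025.
The wine is bottled: Jan 2, 2025 + 5 days = Jan 7, 2025.
Comparing: the wine is released on Jan 17, 2025 vs the wine is bottled on Jan 7, 2025. Earlier: the wine is bottled.

The wine is bottled — January 7, 2025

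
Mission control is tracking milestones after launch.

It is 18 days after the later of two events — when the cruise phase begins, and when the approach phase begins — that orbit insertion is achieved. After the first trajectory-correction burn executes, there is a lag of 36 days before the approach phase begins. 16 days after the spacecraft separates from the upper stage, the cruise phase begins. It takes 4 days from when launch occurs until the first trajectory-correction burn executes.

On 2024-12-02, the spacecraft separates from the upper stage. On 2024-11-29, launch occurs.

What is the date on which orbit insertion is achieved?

2025-01-26

The spacecraft separates from the upper stage: Dec 2, 2024.
The cruise phase begins: Dec 2, 2024 + 16 days = Dec 18, 2024.
Launch occurs: Nov 29, 2024.
The first trajectory-correction burn executes: Nov 29, 2024 + 4 days = Dec 3, 2024.
The approach phase begins: Dec 3, 2024 + 36 days = Jan 8, 2025.
Both prerequisites met — the cruise phase begins (Dec 18, 2024), the approach phase begins (Jan 8, 2025); the later is Jan 8, 2025.
Orbit insertion is achieved: Jan 8, 2025 + 18 days = Jan 26, 2025.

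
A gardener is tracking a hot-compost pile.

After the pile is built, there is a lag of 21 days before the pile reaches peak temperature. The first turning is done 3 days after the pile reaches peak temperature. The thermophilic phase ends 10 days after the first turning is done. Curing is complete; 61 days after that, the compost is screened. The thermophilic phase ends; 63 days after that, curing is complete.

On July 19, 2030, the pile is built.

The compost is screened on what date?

The pile is built: Jul 19, 2030.
The pile reaches peak temperature: Jul 19, 2030 + 21 days = Aug 9, 2030.
The first turning is done: Aug 9, 2030 + 3 days = Aug 12, 2030.
The thermophilic phase ends: Aug 12, 2030 + 10 days = Aug 22, 2030.
Curing is complete: Aug 22, 2030 + 63 days = Oct 24, 2030.
The compost is screened: Oct 24, 2030 + 61 days = Dec 24, 2030.

December 24, 2030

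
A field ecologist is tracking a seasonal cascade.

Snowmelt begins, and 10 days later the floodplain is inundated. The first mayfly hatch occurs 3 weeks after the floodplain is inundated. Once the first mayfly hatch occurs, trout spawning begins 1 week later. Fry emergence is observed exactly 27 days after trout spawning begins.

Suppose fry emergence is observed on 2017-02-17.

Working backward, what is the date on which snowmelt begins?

2016-12-14

Fry emergence is observed: Feb 17, 2017.
Trout spawning begins: Feb 17, 2017 − 27 days = Jan 21, 2017.
The first mayfly hatch occurs: Jan 21, 2017 − 1 week = Jan 14, 2017.
The floodplain is inundated: Jan 14, 2017 − 3 weeks = Dec 24, 2016.
Snowmelt begins: Dec 24, 2016 − 10 days = Dec 14, 2016.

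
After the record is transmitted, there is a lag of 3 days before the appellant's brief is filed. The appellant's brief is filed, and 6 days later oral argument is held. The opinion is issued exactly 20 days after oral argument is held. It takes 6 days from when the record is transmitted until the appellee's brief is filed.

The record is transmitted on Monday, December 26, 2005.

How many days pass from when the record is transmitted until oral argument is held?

Causal path: the record is transmitted → the appellant's brief is filed → oral argument is held.
Total delay along the path: 3 + 6 = 9 days.

9 days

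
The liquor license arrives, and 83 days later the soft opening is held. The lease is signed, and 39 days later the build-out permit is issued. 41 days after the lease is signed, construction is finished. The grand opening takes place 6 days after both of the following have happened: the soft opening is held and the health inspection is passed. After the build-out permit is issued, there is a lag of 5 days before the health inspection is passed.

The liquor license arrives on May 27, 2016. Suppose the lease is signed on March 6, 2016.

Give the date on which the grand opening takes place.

August 24, 2016

The liquor license arrives: May 27, 2016.
The soft opening is held: May 27, 2016 + 83 days = Aug 18, 2016.
The lease is signed: Mar 6, 2016.
The build-out permit is issued: Mar 6, 2016 + 39 days = Apr 14, 2016.
The health inspection is passed: Apr 14, 2016 + 5 days = Apr 19, 2016.
Both prerequisites met — the soft opening is held (Aug 18, 2016), the health inspection is passed (Apr 19, 2016); the later is Aug 18, 2016.
The grand opening takes place: Aug 18, 2016 + 6 days = Aug 24, 2016.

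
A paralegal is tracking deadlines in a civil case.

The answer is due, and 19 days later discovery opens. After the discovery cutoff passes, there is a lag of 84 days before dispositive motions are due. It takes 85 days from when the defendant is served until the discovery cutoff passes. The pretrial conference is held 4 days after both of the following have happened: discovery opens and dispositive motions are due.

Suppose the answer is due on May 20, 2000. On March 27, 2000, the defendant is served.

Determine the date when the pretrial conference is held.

September 16, 2000

The answer is due: May 20, 2000.
Discovery opens: May 20, 2000 + 19 days = Jun 8, 2000.
The defendant is served: Mar 27, 2000.
The discovery cutoff passes: Mar 27, 2000 + 85 days = Jun 20, 2000.
Dispositive motions are due: Jun 20, 2000 + 84 days = Sep 12, 2000.
Both prerequisites met — discovery opens (Jun 8, 2000), dispositive motions are due (Sep 12, 2000); the later is Sep 12, 2000.
The pretrial conference is held: Sep 12, 2000 + 4 days = Sep 16, 2000.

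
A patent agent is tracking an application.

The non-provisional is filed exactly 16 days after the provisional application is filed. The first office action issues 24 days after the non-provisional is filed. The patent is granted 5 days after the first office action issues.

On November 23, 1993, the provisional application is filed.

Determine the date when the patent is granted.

January 7, 1994

The provisional application is filed: Nov 23, 1993.
The non-provisional is filed: Nov 23, 1993 + 16 days = Dec 9, 1993.
The first office action issues: Dec 9, 1993 + 24 days = Jan 2, 1994.
The patent is granted: Jan 2, 1994 + 5 days = Jan 7, 1994.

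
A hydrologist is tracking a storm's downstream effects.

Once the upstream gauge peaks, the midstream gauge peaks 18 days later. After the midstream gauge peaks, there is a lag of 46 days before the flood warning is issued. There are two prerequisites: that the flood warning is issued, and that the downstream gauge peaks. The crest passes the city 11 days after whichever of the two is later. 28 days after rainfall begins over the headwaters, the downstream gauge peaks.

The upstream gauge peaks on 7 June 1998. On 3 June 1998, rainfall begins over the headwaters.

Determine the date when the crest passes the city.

The upstream gauge peaks: Jun 7, 1998.
The midstream gauge peaks: Jun 7, 1998 + 18 days = Jun 25, 1998.
The flood warning is issued: Jun 25, 1998 + 46 days = Aug 10, 1998.
Rainfall begins over the headwaters: Jun 3, 1998.
The downstream gauge peaks: Jun 3, 1998 + 28 days = Jul 1, 1998.
Both prerequisites met — the flood warning is issued (Aug 10, 1998), the downstream gauge peaks (Jul 1, 1998); the later is Aug 10, 1998.
The crest passes the city: Aug 10, 1998 + 11 days = Aug 21, 1998.

21 August 1998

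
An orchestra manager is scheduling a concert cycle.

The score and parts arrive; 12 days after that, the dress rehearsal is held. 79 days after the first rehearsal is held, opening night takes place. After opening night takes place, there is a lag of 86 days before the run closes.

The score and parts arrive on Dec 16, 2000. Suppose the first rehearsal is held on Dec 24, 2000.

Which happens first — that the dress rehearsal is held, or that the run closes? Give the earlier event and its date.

The dress rehearsal is held — Dec 28, 2000

The score and parts arrive: Dec 16, 2000.
The dress rehearsal is held: Dec 16, 2000 + 12 days = Dec 28, 2000.
The first rehearsal is held: Dec 24, 2000.
Opening night takes place: Dec 24, 2000 + 79 days = Mar 13, 2001.
The run closes: Mar 13, 2001 + 86 days = Jun 7, 2001.
Comparing: the dress rehearsal is held on Dec 28, 2000 vs the run closes on Jun 7, 2001. Earlier: the dress rehearsal is held.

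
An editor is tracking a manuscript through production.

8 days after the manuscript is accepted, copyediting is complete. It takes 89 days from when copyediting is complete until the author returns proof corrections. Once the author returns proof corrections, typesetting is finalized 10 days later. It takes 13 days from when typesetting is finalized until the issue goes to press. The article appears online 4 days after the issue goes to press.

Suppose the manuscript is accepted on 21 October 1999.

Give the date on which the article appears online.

22 February 2000

The manuscript is accepted: Oct 21, 1999.
Copyediting is complete: Oct 21, 1999 + 8 days = Oct 29, 1999.
The author returns proof corrections: Oct 29, 1999 + 89 days = Jan 26, 2000.
Typesetting is finalized: Jan 26, 2000 + 10 days = Feb 5, 2000.
The issue goes to press: Feb 5, 2000 + 13 days = Feb 18, 2000.
The article appears online: Feb 18, 2000 + 4 days = Feb 22, 2000.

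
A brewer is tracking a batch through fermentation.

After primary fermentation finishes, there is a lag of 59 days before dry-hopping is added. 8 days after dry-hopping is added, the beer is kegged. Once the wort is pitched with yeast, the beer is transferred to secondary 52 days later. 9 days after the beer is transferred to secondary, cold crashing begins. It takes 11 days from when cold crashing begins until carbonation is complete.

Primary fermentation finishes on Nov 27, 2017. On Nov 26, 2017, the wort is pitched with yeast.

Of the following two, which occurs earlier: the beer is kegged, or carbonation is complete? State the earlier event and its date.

The beer is kegged — Feb 2, 2018

Primary fermentation finishes: Nov 27, 2017.
Dry-hopping is added: Nov 27, 2017 + 59 days = Jan 25, 2018.
The beer is kegged: Jan 25, 2018 + 8 days = Feb 2, 2018.
The wort is pitched with yeast: Nov 26, 2017.
The beer is transferred to secondary: Nov 26, 2017 + 52 days = Jan 17, 2018.
Cold crashing begins: Jan 17, 2018 + 9 days = Jan 26, 2018.
Carbonation is complete: Jan 26, 2018 + 11 days = Feb 6, 2018.
Comparing: the beer is kegged on Feb 2, 2018 vs carbonation is complete on Feb 6, 2018. Earlier: the beer is kegged.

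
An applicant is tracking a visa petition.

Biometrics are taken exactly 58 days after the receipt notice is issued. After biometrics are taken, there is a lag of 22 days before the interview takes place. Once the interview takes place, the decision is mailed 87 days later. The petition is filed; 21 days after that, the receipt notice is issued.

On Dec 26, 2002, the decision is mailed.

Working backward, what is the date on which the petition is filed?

Jun 21, 2002

The decision is mailed: Dec 26, 2002.
The interview takes place: Dec 26, 2002 − 87 days = Sep 30, 2002.
Biometrics are taken: Sep 30, 2002 − 22 days = Sep 8, 2002.
The receipt notice is issued: Sep 8, 2002 − 58 days = Jul 12, 2002.
The petition is filed: Jul 12, 2002 − 21 days = Jun 21, 2002.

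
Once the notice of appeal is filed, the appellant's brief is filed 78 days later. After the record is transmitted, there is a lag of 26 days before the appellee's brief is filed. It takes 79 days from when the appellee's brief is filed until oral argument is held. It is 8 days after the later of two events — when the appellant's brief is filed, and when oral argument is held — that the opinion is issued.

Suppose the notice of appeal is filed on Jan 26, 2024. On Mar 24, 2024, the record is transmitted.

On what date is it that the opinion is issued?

Jul 15, 2024

The notice of appeal is filed: Jan 26, 2024.
The appellant's brief is filed: Jan 26, 2024 + 78 days = Apr 13, 2024.
The record is transmitted: Mar 24, 2024.
The appellee's brief is filed: Mar 24, 2024 + 26 days = Apr 19, 2024.
Oral argument is held: Apr 19, 2024 + 79 days = Jul 7, 2024.
Both prerequisites met — the appellant's brief is filed (Apr 13, 2024), oral argument is held (Jul 7, 2024); the later is Jul 7, 2024.
The opinion is issued: Jul 7, 2024 + 8 days = Jul 15, 2024.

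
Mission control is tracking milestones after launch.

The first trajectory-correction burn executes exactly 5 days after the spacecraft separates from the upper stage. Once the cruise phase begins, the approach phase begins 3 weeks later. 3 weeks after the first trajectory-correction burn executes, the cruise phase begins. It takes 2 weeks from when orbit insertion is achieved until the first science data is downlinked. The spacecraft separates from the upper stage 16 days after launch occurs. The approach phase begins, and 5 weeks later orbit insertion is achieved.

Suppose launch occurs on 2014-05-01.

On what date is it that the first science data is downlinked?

2014-08-21

Launch occurs: May 1, 2014.
The spacecraft separates from the upper stage: May 1, 2014 + 16 days = May 17, 2014.
The first trajectory-correction burn executes: May 17, 2014 + 5 days = May 22, 2014.
The cruise phase begins: May 22, 2014 + 3 weeks = Jun 12, 2014.
The approach phase begins: Jun 12, 2014 + 3 weeks = Jul 3, 2014.
Orbit insertion is achieved: Jul 3, 2014 + 5 weeks = Aug 7, 2014.
The first science data is downlinked: Aug 7, 2014 + 2 weeks = Aug 21, 2014.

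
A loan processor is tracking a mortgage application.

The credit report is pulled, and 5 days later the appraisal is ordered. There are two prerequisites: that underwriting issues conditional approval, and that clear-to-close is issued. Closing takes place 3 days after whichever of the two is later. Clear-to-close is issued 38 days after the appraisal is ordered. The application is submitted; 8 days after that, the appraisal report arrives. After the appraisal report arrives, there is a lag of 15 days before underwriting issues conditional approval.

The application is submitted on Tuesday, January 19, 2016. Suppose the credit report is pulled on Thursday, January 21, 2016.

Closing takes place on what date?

The application is submitted: Jan 19, 2016.
The appraisal report arrives: Jan 19, 2016 + 8 days = Jan 27, 2016.
Underwriting issues conditional approval: Jan 27, 2016 + 15 days = Feb 11, 2016.
The credit report is pulled: Jan 21, 2016.
The appraisal is ordered: Jan 21, 2016 + 5 days = Jan 26, 2016.
Clear-to-close is issued: Jan 26, 2016 + 38 days = Mar 4, 2016.
Both prerequisites met — underwriting issues conditional approval (Feb 11, 2016), clear-to-close is issued (Mar 4, 2016); the later is Mar 4, 2016.
Closing takes place: Mar 4, 2016 + 3 days = Mar 7, 2016.

Monday, March 7, 2016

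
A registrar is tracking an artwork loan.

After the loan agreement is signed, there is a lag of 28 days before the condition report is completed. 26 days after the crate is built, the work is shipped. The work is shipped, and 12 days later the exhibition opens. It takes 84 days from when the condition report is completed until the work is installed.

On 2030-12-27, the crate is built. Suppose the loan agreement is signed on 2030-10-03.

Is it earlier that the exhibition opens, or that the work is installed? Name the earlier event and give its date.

The crate is built: Dec 27, 2030.
The work is shipped: Dec 27, 2030 + 26 days = Jan 22, 2031.
The exhibition opens: Jan 22, 2031 + 12 days = Feb 3, 2031.
The loan agreement is signed: Oct 3, 2030.
The condition report is completed: Oct 3, 2030 + 28 days = Oct 31, 2030.
The work is installed: Oct 31, 2030 + 84 days = Jan 23, 2031.
Comparing: the exhibition opens on Feb 3, 2031 vs the work is installed on Jan 23, 2031. Earlier: the work is installed.

The work is installed — 2031-01-23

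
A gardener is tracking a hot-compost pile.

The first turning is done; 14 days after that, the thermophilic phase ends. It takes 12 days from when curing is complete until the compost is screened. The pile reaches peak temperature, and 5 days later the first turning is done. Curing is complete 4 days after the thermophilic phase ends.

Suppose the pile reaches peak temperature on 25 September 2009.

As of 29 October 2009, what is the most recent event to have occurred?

Curing is complete

The pile reaches peak temperature: Sep 25, 2009.
The first turning is done: Sep 25, 2009 + 5 days = Sep 30, 2009.
The thermophilic phase ends: Sep 30, 2009 + 14 days = Oct 14, 2009.
Curing is complete: Oct 14, 2009 + 4 days = Oct 18, 2009.
The compost is screened: Oct 18, 2009 + 12 days = Oct 30, 2009.
Oct 29, 2009 falls between when curing is complete (Oct 18, 2009) and when the compost is screened (Oct 30, 2009).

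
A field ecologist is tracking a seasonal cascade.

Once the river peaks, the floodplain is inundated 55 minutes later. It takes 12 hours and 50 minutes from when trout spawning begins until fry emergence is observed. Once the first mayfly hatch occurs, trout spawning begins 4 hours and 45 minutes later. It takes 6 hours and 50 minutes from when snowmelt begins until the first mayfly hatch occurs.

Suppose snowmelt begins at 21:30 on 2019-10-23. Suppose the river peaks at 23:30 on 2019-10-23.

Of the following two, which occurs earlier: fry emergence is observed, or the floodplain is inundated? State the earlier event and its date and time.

Snowmelt begins: 21:30 Oct 23, 2019.
The first mayfly hatch occurs: 21:30 Oct 23, 2019 + 6h50m = 04:20 Oct 24, 2019.
Trout spawning begins: 04:20 Oct 24, 2019 + 4h45m = 09:05 Oct 24, 2019.
Fry emergence is observed: 09:05 Oct 24, 2019 + 12h50m = 21:55 Oct 24, 2019.
The river peaks: 23:30 Oct 23, 2019.
The floodplain is inundated: 23:30 Oct 23, 2019 + 55m = 00:25 Oct 24, 2019.
Comparing: fry emergence is observed at 21:55 Oct 24, 2019 vs the floodplain is inundated at 00:25 Oct 24, 2019. Earlier: the floodplain is inundated.

The floodplain is inundated — 00:25 on 2019-10-24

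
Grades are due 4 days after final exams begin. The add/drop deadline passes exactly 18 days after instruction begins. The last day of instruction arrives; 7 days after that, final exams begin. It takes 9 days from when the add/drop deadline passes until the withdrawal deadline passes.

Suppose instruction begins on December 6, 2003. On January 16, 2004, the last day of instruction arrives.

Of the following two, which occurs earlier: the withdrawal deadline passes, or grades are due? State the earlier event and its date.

The withdrawal deadline passes — January 2, 2004

Instruction begins: Dec 6, 2003.
The add/drop deadline passes: Dec 6, 2003 + 18 days = Dec 24, 2003.
The withdrawal deadline passes: Dec 24, 2003 + 9 days = Jan 2, 2004.
The last day of instruction arrives: Jan 16, 2004.
Final exams begin: Jan 16, 2004 + 7 days = Jan 23, 2004.
Grades are due: Jan 23, 2004 + 4 days = Jan 27, 2004.
Comparing: the withdrawal deadline passes on Jan 2, 2004 vs grades are due on Jan 27, 2004. Earlier: the withdrawal deadline passes.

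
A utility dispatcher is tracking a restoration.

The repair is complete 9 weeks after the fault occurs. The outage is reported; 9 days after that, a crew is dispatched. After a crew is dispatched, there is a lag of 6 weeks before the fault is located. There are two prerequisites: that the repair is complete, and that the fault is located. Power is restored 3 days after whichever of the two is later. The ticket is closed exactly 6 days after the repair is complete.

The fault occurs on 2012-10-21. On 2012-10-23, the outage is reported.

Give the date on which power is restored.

The fault occurs: Oct 21, 2012.
The repair is complete: Oct 21, 2012 + 9 weeks = Dec 23, 2012.
The outage is reported: Oct 23, 2012.
A crew is dispatched: Oct 23, 2012 + 9 days = Nov 1, 2012.
The fault is located: Nov 1, 2012 + 6 weeks = Dec 13, 2012.
Both prerequisites met — the repair is complete (Dec 23, 2012), the fault is located (Dec 13, 2012); the later is Dec 23, 2012.
Power is restored: Dec 23, 2012 + 3 days = Dec 26, 2012.

2012-12-26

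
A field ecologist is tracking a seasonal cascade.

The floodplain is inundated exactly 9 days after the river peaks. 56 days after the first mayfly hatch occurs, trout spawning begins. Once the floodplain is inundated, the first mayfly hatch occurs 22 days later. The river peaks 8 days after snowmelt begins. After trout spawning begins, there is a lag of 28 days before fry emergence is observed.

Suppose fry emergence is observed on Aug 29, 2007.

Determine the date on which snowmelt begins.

Apr 28, 2007

Fry emergence is observed: Aug 29, 2007.
Trout spawning begins: Aug 29, 2007 − 28 days = Aug 1, 2007.
The first mayfly hatch occurs: Aug 1, 2007 − 56 days = Jun 6, 2007.
The floodplain is inundated: Jun 6, 2007 − 22 days = May 15, 2007.
The river peaks: May 15, 2007 − 9 days = May 6, 2007.
Snowmelt begins: May 6, 2007 − 8 days = Apr 28, 2007.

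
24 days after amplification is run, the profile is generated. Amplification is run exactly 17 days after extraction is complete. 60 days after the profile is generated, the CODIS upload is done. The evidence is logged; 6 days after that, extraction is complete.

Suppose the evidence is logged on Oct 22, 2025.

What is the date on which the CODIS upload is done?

Feb 6, 2026

The evidence is logged: Oct 22, 2025.
Extraction is complete: Oct 22, 2025 + 6 days = Oct 28, 2025.
Amplification is run: Oct 28, 2025 + 17 days = Nov 14, 2025.
The profile is generated: Nov 14, 2025 + 24 days = Dec 8, 2025.
The CODIS upload is done: Dec 8, 2025 + 60 days = Feb 6, 2026.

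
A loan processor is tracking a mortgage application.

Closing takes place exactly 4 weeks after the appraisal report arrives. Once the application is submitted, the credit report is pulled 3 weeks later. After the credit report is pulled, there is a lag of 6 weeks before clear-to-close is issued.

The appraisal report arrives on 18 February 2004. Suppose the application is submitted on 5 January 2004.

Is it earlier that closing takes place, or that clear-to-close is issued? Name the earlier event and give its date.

Clear-to-close is issued — 8 March 2004

The appraisal report arrives: Feb 18, 2004.
Closing takes place: Feb 18, 2004 + 4 weeks = Mar 17, 2004.
The application is submitted: Jan 5, 2004.
The credit report is pulled: Jan 5, 2004 + 3 weeks = Jan 26, 2004.
Clear-to-close is issued: Jan 26, 2004 + 6 weeks = Mar 8, 2004.
Comparing: closing takes place on Mar 17, 2004 vs clear-to-close is issued on Mar 8, 2004. Earlier: clear-to-close is issued.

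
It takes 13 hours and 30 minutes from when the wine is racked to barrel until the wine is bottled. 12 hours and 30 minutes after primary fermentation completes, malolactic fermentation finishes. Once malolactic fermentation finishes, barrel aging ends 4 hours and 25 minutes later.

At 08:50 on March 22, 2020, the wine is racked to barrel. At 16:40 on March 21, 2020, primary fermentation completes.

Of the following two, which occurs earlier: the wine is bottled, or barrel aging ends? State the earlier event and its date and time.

Barrel aging ends — 09:35 on March 22, 2020

The wine is racked to barrel: 08:50 Mar 22, 2020.
The wine is bottled: 08:50 Mar 22, 2020 + 13h30m = 22:20 Mar 22, 2020.
Primary fermentation completes: 16:40 Mar 21, 2020.
Malolactic fermentation finishes: 16:40 Mar 21, 2020 + 12h30m = 05:10 Mar 22, 2020.
Barrel aging ends: 05:10 Mar 22, 2020 + 4h25m = 09:35 Mar 22, 2020.
Comparing: the wine is bottled at 22:20 Mar 22, 2020 vs barrel aging ends at 09:35 Mar 22, 2020. Earlier: barrel aging ends.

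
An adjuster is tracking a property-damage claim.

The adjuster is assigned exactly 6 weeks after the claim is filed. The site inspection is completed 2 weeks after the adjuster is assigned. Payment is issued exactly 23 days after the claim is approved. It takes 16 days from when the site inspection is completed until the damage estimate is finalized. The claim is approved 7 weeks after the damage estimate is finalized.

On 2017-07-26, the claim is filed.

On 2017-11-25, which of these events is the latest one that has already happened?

The claim is approved

The claim is filed: Jul 26, 2017.
The adjuster is assigned: Jul 26, 2017 + 6 weeks = Sep 6, 2017.
The site inspection is completed: Sep 6, 2017 + 2 weeks = Sep 20, 2017.
The damage estimate is finalized: Sep 20, 2017 + 16 days = Oct 6, 2017.
The claim is approved: Oct 6, 2017 + 7 weeks = Nov 24, 2017.
Payment is issued: Nov 24, 2017 + 23 days = Dec 17, 2017.
Nov 25, 2017 falls between when the claim is approved (Nov 24, 2017) and when payment is issued (Dec 17, 2017).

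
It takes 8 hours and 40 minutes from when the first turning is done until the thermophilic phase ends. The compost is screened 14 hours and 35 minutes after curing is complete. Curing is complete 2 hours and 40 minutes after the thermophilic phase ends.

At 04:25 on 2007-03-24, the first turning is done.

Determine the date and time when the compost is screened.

The first turning is done: 04:25 Mar 24, 2007.
The thermophilic phase ends: 04:25 Mar 24, 2007 + 8h40m = 13:05 Mar 24, 2007.
Curing is complete: 13:05 Mar 24, 2007 + 2h40m = 15:45 Mar 24, 2007.
The compost is screened: 15:45 Mar 24, 2007 + 14h35m = 06:20 Mar 25, 2007.

06:20 on 2007-03-25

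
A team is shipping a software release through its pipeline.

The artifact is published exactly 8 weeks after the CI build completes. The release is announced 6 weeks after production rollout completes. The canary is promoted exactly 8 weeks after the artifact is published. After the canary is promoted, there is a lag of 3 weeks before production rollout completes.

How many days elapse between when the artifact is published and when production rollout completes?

Causal path: the artifact is published → the canary is promoted → production rollout completes.
Total delay along the path: 8 + 3 weeks = 11 weeks = 77 days.

77 days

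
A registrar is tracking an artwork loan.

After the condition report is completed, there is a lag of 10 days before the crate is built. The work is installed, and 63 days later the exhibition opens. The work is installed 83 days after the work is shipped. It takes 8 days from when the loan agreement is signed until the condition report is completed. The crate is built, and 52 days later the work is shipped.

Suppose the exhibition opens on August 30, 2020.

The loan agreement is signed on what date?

The exhibition opens: Aug 30, 2020.
The work is installed: Aug 30, 2020 − 63 days = Jun 28, 2020.
The work is shipped: Jun 28, 2020 − 83 days = Apr 6, 2020.
The crate is built: Apr 6, 2020 − 52 days = Feb 14, 2020.
The condition report is completed: Feb 14, 2020 − 10 days = Feb 4, 2020.
The loan agreement is signed: Feb 4, 2020 − 8 days = Jan 27, 2020.

January 27, 2020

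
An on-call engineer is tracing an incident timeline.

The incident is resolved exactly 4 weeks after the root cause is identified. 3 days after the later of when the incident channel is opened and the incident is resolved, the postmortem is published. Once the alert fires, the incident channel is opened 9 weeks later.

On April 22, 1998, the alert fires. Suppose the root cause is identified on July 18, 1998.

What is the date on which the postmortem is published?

August 18, 1998

The alert fires: Apr 22, 1998.
The incident channel is opened: Apr 22, 1998 + 9 weeks = Jun 24, 1998.
The root cause is identified: Jul 18, 1998.
The incident is resolved: Jul 18, 1998 + 4 weeks = Aug 15, 1998.
Both prerequisites met — the incident channel is opened (Jun 24, 1998), the incident is resolved (Aug 15, 1998); the later is Aug 15, 1998.
The postmortem is published: Aug 15, 1998 + 3 days = Aug 18, 1998.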